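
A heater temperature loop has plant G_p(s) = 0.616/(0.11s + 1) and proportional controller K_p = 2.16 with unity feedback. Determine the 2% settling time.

T_s ≈ 0.189 s

Closed loop: T(s) = K_p·G_p/(1+K_p·G_p) = 1.331/(0.11s + 1 + 1.331), with pole at s = −(1 + 1.331)/0.11 = −21.19.
τ = 1/21.19 = 0.0472 s, so 2% settling time ≈ 4τ = 0.189 s.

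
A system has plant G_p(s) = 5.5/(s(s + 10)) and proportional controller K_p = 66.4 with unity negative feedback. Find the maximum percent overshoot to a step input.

42.7%

The closed-loop denominator s² + 10s + 365.2 gives ω_n = √365.2 = 19.11 and ζ = 10/(2ω_n) = 0.2616.
%OS = 100·exp(−πζ/√(1−ζ²)) = 100·exp(−π·0.2616/√0.9315) = 42.7%.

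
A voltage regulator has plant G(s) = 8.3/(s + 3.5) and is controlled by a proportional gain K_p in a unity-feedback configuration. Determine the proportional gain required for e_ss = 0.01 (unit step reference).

K_p = 41.7

Steady-state error for a unit step on this type-0 loop is 1/(1 + K_p·G(0)).
G(0) = 2.371. Require 1/(1 + K_p·2.371) = 0.01, so 1 + 2.371·K_p = 100.
K_p = (100 − 1)/2.371 = 41.7.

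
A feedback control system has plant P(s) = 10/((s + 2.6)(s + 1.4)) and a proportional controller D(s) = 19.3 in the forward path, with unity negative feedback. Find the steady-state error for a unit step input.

The loop is type 0. Static position error constant K_pos = D(0)·P(0) = 19.3·2.747 = 53.02.
Steady-state error to a unit step: e_ss = 1/(1+K_pos) = 1/54.02 = 0.0185.

0.0185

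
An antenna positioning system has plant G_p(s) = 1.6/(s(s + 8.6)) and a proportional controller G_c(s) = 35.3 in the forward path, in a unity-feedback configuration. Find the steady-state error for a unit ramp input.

0.152

The loop has one pole at the origin (type 1). Velocity error constant K_v = lim_{s→0} s·G_c(s)G_p(s) = 35.3·1.6/8.6 = 6.567.
Steady-state error to a unit ramp: e_ss = 1/K_v = 0.152.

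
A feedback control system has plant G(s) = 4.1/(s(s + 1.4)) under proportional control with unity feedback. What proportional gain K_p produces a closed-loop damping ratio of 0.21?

Closed-loop characteristic equation: s² + 1.4s + K_p·4.1 = 0.
So ω_n = √(4.1K_p) and 2ζω_n = 1.4, giving ζ = 1.4/(2√(4.1K_p)).
Setting ζ = 0.21: √(4.1K_p) = 1.4/(2·0.21) = 3.333, so K_p = 11.11/4.1 = 2.71.

K_p = 2.71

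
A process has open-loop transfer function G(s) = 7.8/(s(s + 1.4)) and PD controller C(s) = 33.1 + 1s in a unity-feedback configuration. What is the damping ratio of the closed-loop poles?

Forward path: (33.1 + 1s)·7.8/(s(s+1.4)). The closed-loop characteristic equation is s² + (1.4 + 7.8·1)s + 7.8·33.1 = 0.
That is s² + 9.2s + 258.2 = 0, so ω_n = 16.07 rad/s and ζ = 9.2/(2·16.07) = 0.2863.

ζ = 0.286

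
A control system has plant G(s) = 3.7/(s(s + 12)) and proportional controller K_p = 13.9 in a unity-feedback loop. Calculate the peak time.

T_p = 0.8 s

Closed-loop characteristic equation: s² + 12s + 51.43 = 0, so ω_n = 7.171 rad/s and ζ = 12/(2·7.171) = 0.8366.
Damped frequency ω_d = ω_n√(1−ζ²) = 3.928 rad/s, so peak time T_p = π/ω_d = 0.8 s.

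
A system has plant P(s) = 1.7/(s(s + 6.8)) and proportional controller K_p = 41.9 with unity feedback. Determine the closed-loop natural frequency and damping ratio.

ω_n = 8.44 rad/s, ζ = 0.403

1 + K_p·P(s) = 0 gives s² + 6.8s + 71.23 = 0.
Matching s² + 2ζω_n s + ω_n²: ω_n = √71.23 = 8.44 rad/s and 2ζω_n = 6.8, so ζ = 6.8/(2·8.44) = 0.403.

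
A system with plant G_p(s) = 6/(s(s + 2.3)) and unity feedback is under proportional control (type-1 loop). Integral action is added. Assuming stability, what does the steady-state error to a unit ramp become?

0

The integrator raises the loop to type 2, so K_v → ∞ and e_ss to a ramp is zero.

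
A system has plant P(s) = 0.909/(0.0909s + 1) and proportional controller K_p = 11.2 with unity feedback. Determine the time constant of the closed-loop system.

τ = 0.00813 s

Closed loop: T(s) = K_p·P/(1+K_p·P) = 10.18/(0.0909s + 1 + 10.18), with pole at s = −(1 + 10.18)/0.0909 = −123.
Closed-loop time constant τ = 1/123 = 0.00813 s.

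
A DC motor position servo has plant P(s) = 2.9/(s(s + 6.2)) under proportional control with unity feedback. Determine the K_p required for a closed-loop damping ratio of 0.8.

Closed-loop characteristic equation: s² + 6.2s + K_p·2.9 = 0.
So ω_n = √(2.9K_p) and 2ζω_n = 6.2, giving ζ = 6.2/(2√(2.9K_p)).
Setting ζ = 0.8: √(2.9K_p) = 6.2/(2·0.8) = 3.875, so K_p = 15.02/2.9 = 5.18.

K_p = 5.18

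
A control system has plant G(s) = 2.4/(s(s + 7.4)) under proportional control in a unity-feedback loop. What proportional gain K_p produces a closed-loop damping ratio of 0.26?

Closed-loop characteristic equation: s² + 7.4s + K_p·2.4 = 0.
So ω_n = √(2.4K_p) and 2ζω_n = 7.4, giving ζ = 7.4/(2√(2.4K_p)).
Setting ζ = 0.26: √(2.4K_p) = 7.4/(2·0.26) = 14.23, so K_p = 202.5/2.4 = 84.4.

K_p = 84.4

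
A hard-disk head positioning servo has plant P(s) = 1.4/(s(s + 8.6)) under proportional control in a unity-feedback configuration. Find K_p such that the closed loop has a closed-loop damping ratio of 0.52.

K_p = 48.8

Closed-loop characteristic equation: s² + 8.6s + K_p·1.4 = 0.
So ω_n = √(1.4K_p) and 2ζω_n = 8.6, giving ζ = 8.6/(2√(1.4K_p)).
Setting ζ = 0.52: √(1.4K_p) = 8.6/(2·0.52) = 8.269, so K_p = 68.38/1.4 = 48.8.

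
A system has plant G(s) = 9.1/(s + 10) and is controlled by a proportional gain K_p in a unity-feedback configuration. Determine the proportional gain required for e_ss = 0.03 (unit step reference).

Steady-state error for a unit step on this type-0 loop is 1/(1 + K_p·G(0)).
G(0) = 0.91. Require 1/(1 + K_p·0.91) = 0.03, so 1 + 0.91·K_p = 33.33.
K_p = (33.33 − 1)/0.91 = 35.5.

K_p = 35.5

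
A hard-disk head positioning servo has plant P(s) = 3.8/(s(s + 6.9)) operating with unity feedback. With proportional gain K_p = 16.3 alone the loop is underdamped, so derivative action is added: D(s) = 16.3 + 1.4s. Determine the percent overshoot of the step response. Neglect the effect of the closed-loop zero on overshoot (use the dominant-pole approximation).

2.09%

Forward path: (16.3 + 1.4s)·3.8/(s(s+6.9)). The closed-loop characteristic equation is s² + (6.9 + 3.8·1.4)s + 3.8·16.3 = 0.
That is s² + 12.22s + 61.94 = 0, so ω_n = 7.87 rad/s and ζ = 12.22/(2·7.87) = 0.7763.
%OS = 100·exp(−πζ/√(1−ζ²)) = 2.09%.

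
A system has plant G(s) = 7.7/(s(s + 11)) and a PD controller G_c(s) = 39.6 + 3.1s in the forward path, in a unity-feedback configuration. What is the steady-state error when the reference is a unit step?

0

The open loop G_c(s)G(s) has a pole at the origin (type 1), so the static position error constant is infinite and e_ss = 1/(1+∞) = 0.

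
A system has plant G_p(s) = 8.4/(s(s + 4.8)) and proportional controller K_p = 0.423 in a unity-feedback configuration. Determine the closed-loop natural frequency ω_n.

With unity feedback the closed-loop characteristic equation is s² + 4.8s + 0.423·8.4 = s² + 4.8s + 3.553 = 0.
So ω_n² = 3.553 ⇒ ω_n = 1.885 rad/s, and ζ = 4.8/(2ω_n) = 1.27.

ω_n = 1.88 rad/s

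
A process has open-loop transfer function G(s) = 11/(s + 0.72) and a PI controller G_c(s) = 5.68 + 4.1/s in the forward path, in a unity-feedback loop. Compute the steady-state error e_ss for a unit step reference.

The open loop G_c(s)G(s) has a pole at the origin (type 1), so the static position error constant is infinite and e_ss = 1/(1+∞) = 0.

0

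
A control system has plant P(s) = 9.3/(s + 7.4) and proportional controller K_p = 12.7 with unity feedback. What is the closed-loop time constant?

Closed-loop transfer function: T(s) = K_p·P(s)/(1 + K_p·P(s)) = 118.1/(s + 7.4 + 118.1) = 118.1/(s + 125.5).
Time constant τ = 1/125.5 = 0.00797 s.

τ = 0.00797 s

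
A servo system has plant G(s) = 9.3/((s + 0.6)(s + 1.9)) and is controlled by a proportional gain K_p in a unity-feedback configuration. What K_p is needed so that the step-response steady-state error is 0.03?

The loop is type 0, so e_ss(step) = 1/(1 + K_pos) with K_pos = K_p·G(0).
G(0) = 8.158. Require 1/(1 + K_p·8.158) = 0.03, so 1 + 8.158·K_p = 33.33.
K_p = (33.33 − 1)/8.158 = 3.96.

K_p = 3.96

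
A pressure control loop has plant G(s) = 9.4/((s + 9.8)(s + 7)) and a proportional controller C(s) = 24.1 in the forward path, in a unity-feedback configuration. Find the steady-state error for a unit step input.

The loop is type 0. Static position error constant K_pos = C(0)·G(0) = 24.1·0.137 = 3.302.
Steady-state error to a unit step: e_ss = 1/(1+K_pos) = 1/4.302 = 0.232.

0.232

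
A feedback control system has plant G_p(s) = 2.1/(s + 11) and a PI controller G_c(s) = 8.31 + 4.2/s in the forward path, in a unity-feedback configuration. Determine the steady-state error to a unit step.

The open loop G_c(s)G_p(s) has a pole at the origin (type 1), so the static position error constant is infinite and e_ss = 1/(1+∞) = 0.

0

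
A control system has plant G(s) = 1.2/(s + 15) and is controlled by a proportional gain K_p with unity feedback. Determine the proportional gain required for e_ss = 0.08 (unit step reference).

K_p = 144

Steady-state error for a unit step on this type-0 loop is 1/(1 + K_p·G(0)).
G(0) = 0.08. Require 1/(1 + K_p·0.08) = 0.08, so 1 + 0.08·K_p = 12.5.
K_p = (12.5 − 1)/0.08 = 144.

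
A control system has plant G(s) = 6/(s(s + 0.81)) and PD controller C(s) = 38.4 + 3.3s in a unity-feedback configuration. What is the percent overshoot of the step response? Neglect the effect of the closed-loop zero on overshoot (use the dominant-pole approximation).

Forward path: (38.4 + 3.3s)·6/(s(s+0.81)). The closed-loop characteristic equation is s² + (0.81 + 6·3.3)s + 6·38.4 = 0.
That is s² + 20.61s + 230.4 = 0, so ω_n = 15.18 rad/s and ζ = 20.61/(2·15.18) = 0.6789.
%OS = 100·exp(−πζ/√(1−ζ²)) = 5.48%.

5.48%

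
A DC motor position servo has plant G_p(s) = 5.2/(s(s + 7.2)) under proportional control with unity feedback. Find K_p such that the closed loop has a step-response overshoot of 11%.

From %OS = 100·exp(−πζ/√(1−ζ²)) = 11%, ζ = −ln(0.11)/√(π²+ln²(0.11)) = 0.5749.
Characteristic equation s² + 7.2s + 5.2K_p = 0 gives ζ = 7.2/(2√(5.2K_p)).
Setting ζ = 0.5749: √(5.2K_p) = 7.2/(2·0.5749) = 6.262, so K_p = 39.21/5.2 = 7.54.

K_p = 7.54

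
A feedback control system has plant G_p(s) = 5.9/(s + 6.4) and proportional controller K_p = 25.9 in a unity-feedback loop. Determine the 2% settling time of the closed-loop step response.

Closed-loop transfer function: T(s) = K_p·G_p(s)/(1 + K_p·G_p(s)) = 152.8/(s + 6.4 + 152.8) = 152.8/(s + 159.2).
Time constant τ = 1/159.2 = 0.006281 s, so the 2% settling time is about 4τ = 0.0251 s.

T_s ≈ 0.0251 s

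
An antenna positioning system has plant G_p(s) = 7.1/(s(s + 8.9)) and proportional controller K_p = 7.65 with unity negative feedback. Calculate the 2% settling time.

T_s ≈ 0.899 s

From 1 + K_pG_p(s) = 0: s² + 8.9s + 54.31 = 0 ⇒ ω_n = 7.37, ζ = 0.6038.
2% settling time T_s ≈ 4/(ζω_n) = 4/4.45 = 0.899 s.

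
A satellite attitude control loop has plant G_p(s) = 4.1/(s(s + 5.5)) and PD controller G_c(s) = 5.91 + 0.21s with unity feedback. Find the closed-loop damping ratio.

ζ = 0.646

Forward path: (5.91 + 0.21s)·4.1/(s(s+5.5)). The closed-loop characteristic equation is s² + (5.5 + 4.1·0.21)s + 4.1·5.91 = 0.
That is s² + 6.361s + 24.23 = 0, so ω_n = 4.922 rad/s and ζ = 6.361/(2·4.922) = 0.6461.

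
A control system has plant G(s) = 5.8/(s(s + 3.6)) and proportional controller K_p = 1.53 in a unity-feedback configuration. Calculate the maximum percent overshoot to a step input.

9.23%

From 1 + K_pG(s) = 0: s² + 3.6s + 8.874 = 0 ⇒ ω_n = 2.979, ζ = 0.6042.
%OS = 100·exp(−πζ/√(1−ζ²)) = 100·exp(−π·0.6042/√0.6349) = 9.23%.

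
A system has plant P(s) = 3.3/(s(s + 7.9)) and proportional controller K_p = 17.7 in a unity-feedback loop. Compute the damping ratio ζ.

ζ = 0.517

1 + K_p·P(s) = 0 gives s² + 7.9s + 58.41 = 0.
Matching s² + 2ζω_n s + ω_n²: ω_n = √58.41 = 7.643 rad/s and 2ζω_n = 7.9, so ζ = 7.9/(2·7.643) = 0.517.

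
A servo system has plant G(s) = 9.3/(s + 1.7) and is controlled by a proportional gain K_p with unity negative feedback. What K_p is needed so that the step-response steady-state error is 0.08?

K_p = 2.1

Steady-state error for a unit step on this type-0 loop is 1/(1 + K_p·G(0)).
G(0) = 5.471. Require 1/(1 + K_p·5.471) = 0.08, so 1 + 5.471·K_p = 12.5.
K_p = (12.5 − 1)/5.471 = 2.1.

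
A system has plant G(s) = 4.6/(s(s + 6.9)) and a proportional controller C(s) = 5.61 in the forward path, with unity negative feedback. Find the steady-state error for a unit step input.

The open loop C(s)G(s) has a pole at the origin (type 1), so the static position error constant is infinite and e_ss = 1/(1+∞) = 0.

0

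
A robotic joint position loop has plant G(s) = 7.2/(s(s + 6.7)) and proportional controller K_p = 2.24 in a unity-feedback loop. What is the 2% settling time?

The closed-loop denominator s² + 6.7s + 16.13 gives ω_n = √16.13 = 4.016 and ζ = 6.7/(2ω_n) = 0.8342.
2% settling time T_s ≈ 4/(ζω_n) = 4/3.35 = 1.19 s.

T_s ≈ 1.19 s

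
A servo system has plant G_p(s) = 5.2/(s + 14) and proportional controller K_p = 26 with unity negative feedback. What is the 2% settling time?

T_s ≈ 0.0268 s

Closed-loop transfer function: T(s) = K_p·G_p(s)/(1 + K_p·G_p(s)) = 135.2/(s + 14 + 135.2) = 135.2/(s + 149.2).
Time constant τ = 1/149.2 = 0.006702 s, so the 2% settling time is about 4τ = 0.0268 s.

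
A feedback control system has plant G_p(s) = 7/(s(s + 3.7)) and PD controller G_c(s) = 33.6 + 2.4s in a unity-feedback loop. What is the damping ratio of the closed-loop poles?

ζ = 0.668

Forward path: (33.6 + 2.4s)·7/(s(s+3.7)). The closed-loop characteristic equation is s² + (3.7 + 7·2.4)s + 7·33.6 = 0.
That is s² + 20.5s + 235.2 = 0, so ω_n = 15.34 rad/s and ζ = 20.5/(2·15.34) = 0.6684.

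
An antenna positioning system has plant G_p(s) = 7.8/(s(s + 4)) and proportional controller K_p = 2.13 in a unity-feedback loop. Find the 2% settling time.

T_s ≈ 2 s

From 1 + K_pG_p(s) = 0: s² + 4s + 16.61 = 0 ⇒ ω_n = 4.076, ζ = 0.4907.
2% settling time T_s ≈ 4/(ζω_n) = 4/2 = 2 s.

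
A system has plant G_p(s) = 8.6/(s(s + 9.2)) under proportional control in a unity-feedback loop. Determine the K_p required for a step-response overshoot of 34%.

K_p = 23.3

From %OS = 100·exp(−πζ/√(1−ζ²)) = 34%, ζ = −ln(0.34)/√(π²+ln²(0.34)) = 0.3248.
Characteristic equation s² + 9.2s + 8.6K_p = 0 gives ζ = 9.2/(2√(8.6K_p)).
Setting ζ = 0.3248: √(8.6K_p) = 9.2/(2·0.3248) = 14.16, so K_p = 200.6/8.6 = 23.3.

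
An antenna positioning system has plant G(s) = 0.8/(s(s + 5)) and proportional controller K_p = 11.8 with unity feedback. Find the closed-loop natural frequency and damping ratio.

1 + K_p·G(s) = 0 gives s² + 5s + 9.44 = 0.
So ω_n² = 9.44 ⇒ ω_n = 3.072 rad/s, and ζ = 5/(2ω_n) = 0.814.

ω_n = 3.07 rad/s, ζ = 0.814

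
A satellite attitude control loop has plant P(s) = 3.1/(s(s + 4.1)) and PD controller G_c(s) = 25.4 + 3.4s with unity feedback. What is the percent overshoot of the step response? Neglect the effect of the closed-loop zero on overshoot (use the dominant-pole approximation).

1.02%

Forward path: (25.4 + 3.4s)·3.1/(s(s+4.1)). The closed-loop characteristic equation is s² + (4.1 + 3.1·3.4)s + 3.1·25.4 = 0.
That is s² + 14.64s + 78.74 = 0, so ω_n = 8.874 rad/s and ζ = 14.64/(2·8.874) = 0.8249.
%OS = 100·exp(−πζ/√(1−ζ²)) = 1.02%.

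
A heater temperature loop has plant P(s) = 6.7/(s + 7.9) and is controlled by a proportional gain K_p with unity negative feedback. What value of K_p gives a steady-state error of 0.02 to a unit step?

K_p = 57.8

The loop is type 0, so e_ss(step) = 1/(1 + K_pos) with K_pos = K_p·P(0).
P(0) = 0.8481. Require 1/(1 + K_p·0.8481) = 0.02, so 1 + 0.8481·K_p = 50.
K_p = (50 − 1)/0.8481 = 57.8.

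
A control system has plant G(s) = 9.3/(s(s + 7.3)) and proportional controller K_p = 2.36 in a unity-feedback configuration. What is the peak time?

T_p = 1.07 s

The closed-loop denominator s² + 7.3s + 21.95 gives ω_n = √21.95 = 4.685 and ζ = 7.3/(2ω_n) = 0.7791.
Damped frequency ω_d = ω_n√(1−ζ²) = 2.937 rad/s, so peak time T_p = π/ω_d = 1.07 s.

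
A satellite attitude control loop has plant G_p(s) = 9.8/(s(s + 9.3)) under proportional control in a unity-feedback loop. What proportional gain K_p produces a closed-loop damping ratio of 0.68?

K_p = 4.77

Closed-loop characteristic equation: s² + 9.3s + K_p·9.8 = 0.
So ω_n = √(9.8K_p) and 2ζω_n = 9.3, giving ζ = 9.3/(2√(9.8K_p)).
Setting ζ = 0.68: √(9.8K_p) = 9.3/(2·0.68) = 6.838, so K_p = 46.76/9.8 = 4.77.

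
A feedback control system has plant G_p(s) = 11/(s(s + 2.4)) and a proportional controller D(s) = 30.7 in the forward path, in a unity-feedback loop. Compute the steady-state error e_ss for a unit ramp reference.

The loop has one pole at the origin (type 1). Velocity error constant K_v = lim_{s→0} s·D(s)G_p(s) = 30.7·11/2.4 = 140.7.
Steady-state error to a unit ramp: e_ss = 1/K_v = 0.00711.

0.00711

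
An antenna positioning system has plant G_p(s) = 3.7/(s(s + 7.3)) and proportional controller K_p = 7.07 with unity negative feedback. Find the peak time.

From 1 + K_pG_p(s) = 0: s² + 7.3s + 26.16 = 0 ⇒ ω_n = 5.115, ζ = 0.7136.
Damped frequency ω_d = ω_n√(1−ζ²) = 3.583 rad/s, so peak time T_p = π/ω_d = 0.877 s.

T_p = 0.877 s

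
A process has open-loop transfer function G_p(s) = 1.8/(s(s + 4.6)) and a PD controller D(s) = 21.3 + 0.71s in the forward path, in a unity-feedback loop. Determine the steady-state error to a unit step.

0

The open loop D(s)G_p(s) has a pole at the origin (type 1), so the static position error constant is infinite and e_ss = 1/(1+∞) = 0.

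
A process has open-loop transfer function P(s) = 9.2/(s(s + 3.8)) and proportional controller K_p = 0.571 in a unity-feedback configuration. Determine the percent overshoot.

The closed-loop denominator s² + 3.8s + 5.253 gives ω_n = √5.253 = 2.292 and ζ = 3.8/(2ω_n) = 0.829.
%OS = 100·exp(−πζ/√(1−ζ²)) = 100·exp(−π·0.829/√0.3128) = 0.95%.

0.95%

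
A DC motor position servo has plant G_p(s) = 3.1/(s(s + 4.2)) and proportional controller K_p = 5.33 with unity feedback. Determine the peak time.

T_p = 0.903 s

From 1 + K_pG_p(s) = 0: s² + 4.2s + 16.52 = 0 ⇒ ω_n = 4.065, ζ = 0.5166.
Damped frequency ω_d = ω_n√(1−ζ²) = 3.48 rad/s, so peak time T_p = π/ω_d = 0.903 s.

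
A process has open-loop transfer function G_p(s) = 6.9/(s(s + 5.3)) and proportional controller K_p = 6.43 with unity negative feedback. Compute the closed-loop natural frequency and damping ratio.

ω_n = 6.66 rad/s, ζ = 0.398

With unity feedback the closed-loop characteristic equation is s² + 5.3s + 6.43·6.9 = s² + 5.3s + 44.37 = 0.
Matching s² + 2ζω_n s + ω_n²: ω_n = √44.37 = 6.661 rad/s and 2ζω_n = 5.3, so ζ = 5.3/(2·6.661) = 0.398.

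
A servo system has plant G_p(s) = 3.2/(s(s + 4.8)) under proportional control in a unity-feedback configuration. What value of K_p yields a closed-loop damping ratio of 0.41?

K_p = 10.7

Closed-loop characteristic equation: s² + 4.8s + K_p·3.2 = 0.
So ω_n = √(3.2K_p) and 2ζω_n = 4.8, giving ζ = 4.8/(2√(3.2K_p)).
Setting ζ = 0.41: √(3.2K_p) = 4.8/(2·0.41) = 5.854, so K_p = 34.27/3.2 = 10.7.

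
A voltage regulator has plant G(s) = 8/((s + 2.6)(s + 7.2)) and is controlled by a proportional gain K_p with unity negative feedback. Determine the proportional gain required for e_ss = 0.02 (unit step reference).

K_p = 115

The loop is type 0, so e_ss(step) = 1/(1 + K_pos) with K_pos = K_p·G(0).
G(0) = 0.4274. Require 1/(1 + K_p·0.4274) = 0.02, so 1 + 0.4274·K_p = 50.
K_p = (50 − 1)/0.4274 = 115.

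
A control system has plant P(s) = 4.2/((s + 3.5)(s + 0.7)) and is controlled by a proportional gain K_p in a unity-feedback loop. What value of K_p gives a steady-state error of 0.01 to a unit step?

K_p = 57.7

Steady-state error for a unit step on this type-0 loop is 1/(1 + K_p·P(0)).
P(0) = 1.714. Require 1/(1 + K_p·1.714) = 0.01, so 1 + 1.714·K_p = 100.
K_p = (100 − 1)/1.714 = 57.7.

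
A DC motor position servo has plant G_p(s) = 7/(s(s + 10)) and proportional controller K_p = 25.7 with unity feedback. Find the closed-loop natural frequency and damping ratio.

The closed-loop denominator is s(s+10) + 25.7·7 = s² + 10s + 179.9.
Matching s² + 2ζω_n s + ω_n²: ω_n = √179.9 = 13.41 rad/s and 2ζω_n = 10, so ζ = 10/(2·13.41) = 0.373.

ω_n = 13.4 rad/s, ζ = 0.373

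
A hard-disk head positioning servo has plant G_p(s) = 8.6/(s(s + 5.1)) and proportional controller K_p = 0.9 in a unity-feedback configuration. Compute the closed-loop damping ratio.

1 + K_p·G_p(s) = 0 gives s² + 5.1s + 7.74 = 0.
So ω_n² = 7.74 ⇒ ω_n = 2.782 rad/s, and ζ = 5.1/(2ω_n) = 0.917.

ζ = 0.917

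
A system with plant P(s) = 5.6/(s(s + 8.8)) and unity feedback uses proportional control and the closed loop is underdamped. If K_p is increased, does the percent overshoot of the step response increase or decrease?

increase

Characteristic equation s² + 8.8s + K_p·5.6 = 0: raising K_p raises ω_n while 2ζω_n = 8.8 is fixed, so ζ falls and overshoot grows.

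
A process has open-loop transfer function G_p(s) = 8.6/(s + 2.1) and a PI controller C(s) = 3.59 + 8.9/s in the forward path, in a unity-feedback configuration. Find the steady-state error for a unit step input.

0

The open loop C(s)G_p(s) has a pole at the origin (type 1), so the static position error constant is infinite and e_ss = 1/(1+∞) = 0.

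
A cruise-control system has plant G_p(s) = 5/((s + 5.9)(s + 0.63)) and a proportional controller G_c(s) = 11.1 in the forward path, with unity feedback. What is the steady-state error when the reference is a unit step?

0.0628

The loop is type 0. Static position error constant K_pos = G_c(0)·G_p(0) = 11.1·1.345 = 14.93.
Steady-state error to a unit step: e_ss = 1/(1+K_pos) = 1/15.93 = 0.0628.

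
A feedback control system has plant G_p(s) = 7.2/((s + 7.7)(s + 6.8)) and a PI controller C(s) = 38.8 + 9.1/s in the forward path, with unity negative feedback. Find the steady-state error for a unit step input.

0

The open loop C(s)G_p(s) has a pole at the origin (type 1), so the static position error constant is infinite and e_ss = 1/(1+∞) = 0.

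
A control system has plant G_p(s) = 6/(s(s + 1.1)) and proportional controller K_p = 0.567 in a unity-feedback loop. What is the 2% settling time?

T_s ≈ 7.27 s

The closed-loop denominator s² + 1.1s + 3.402 gives ω_n = √3.402 = 1.844 and ζ = 1.1/(2ω_n) = 0.2982.
2% settling time T_s ≈ 4/(ζω_n) = 4/0.55 = 7.27 s.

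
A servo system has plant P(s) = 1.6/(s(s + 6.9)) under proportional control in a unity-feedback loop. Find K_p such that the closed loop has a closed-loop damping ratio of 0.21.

K_p = 169

Closed-loop characteristic equation: s² + 6.9s + K_p·1.6 = 0.
So ω_n = √(1.6K_p) and 2ζω_n = 6.9, giving ζ = 6.9/(2√(1.6K_p)).
Setting ζ = 0.21: √(1.6K_p) = 6.9/(2·0.21) = 16.43, so K_p = 269.9/1.6 = 169.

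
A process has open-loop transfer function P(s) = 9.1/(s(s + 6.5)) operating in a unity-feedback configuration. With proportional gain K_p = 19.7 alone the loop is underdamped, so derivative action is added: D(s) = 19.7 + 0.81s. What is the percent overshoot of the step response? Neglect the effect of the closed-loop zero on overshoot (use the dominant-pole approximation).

14.9%

Forward path: (19.7 + 0.81s)·9.1/(s(s+6.5)). The closed-loop characteristic equation is s² + (6.5 + 9.1·0.81)s + 9.1·19.7 = 0.
That is s² + 13.87s + 179.3 = 0, so ω_n = 13.39 rad/s and ζ = 13.87/(2·13.39) = 0.518.
%OS = 100·exp(−πζ/√(1−ζ²)) = 14.9%.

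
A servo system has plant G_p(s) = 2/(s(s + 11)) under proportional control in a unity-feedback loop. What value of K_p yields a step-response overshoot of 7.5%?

K_p = 37.4

From %OS = 100·exp(−πζ/√(1−ζ²)) = 7.5%, ζ = −ln(0.075)/√(π²+ln²(0.075)) = 0.6362.
Characteristic equation s² + 11s + 2K_p = 0 gives ζ = 11/(2√(2K_p)).
Setting ζ = 0.6362: √(2K_p) = 11/(2·0.6362) = 8.646, so K_p = 74.75/2 = 37.4.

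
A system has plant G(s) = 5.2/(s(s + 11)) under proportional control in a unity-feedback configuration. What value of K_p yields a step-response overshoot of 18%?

K_p = 25.3

From %OS = 100·exp(−πζ/√(1−ζ²)) = 18%, ζ = −ln(0.18)/√(π²+ln²(0.18)) = 0.4791.
Characteristic equation s² + 11s + 5.2K_p = 0 gives ζ = 11/(2√(5.2K_p)).
Setting ζ = 0.4791: √(5.2K_p) = 11/(2·0.4791) = 11.48, so K_p = 131.8/5.2 = 25.3.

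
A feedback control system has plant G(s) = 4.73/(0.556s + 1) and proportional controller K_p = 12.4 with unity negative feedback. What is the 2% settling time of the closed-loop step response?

T_s ≈ 0.0373 s

Closed loop: T(s) = K_p·G/(1+K_p·G) = 58.65/(0.556s + 1 + 58.65), with pole at s = −(1 + 58.65)/0.556 = −107.3.
τ = 1/107.3 = 0.009321 s, so 2% settling time ≈ 4τ = 0.0373 s.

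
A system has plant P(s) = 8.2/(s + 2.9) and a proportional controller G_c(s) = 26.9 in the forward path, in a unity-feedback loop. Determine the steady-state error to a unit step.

The loop is type 0. Static position error constant K_pos = G_c(0)·P(0) = 26.9·2.828 = 76.06.
Steady-state error to a unit step: e_ss = 1/(1+K_pos) = 1/77.06 = 0.013.

0.013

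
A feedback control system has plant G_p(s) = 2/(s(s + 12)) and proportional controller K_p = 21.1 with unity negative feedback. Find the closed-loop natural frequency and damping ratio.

ω_n = 6.5 rad/s, ζ = 0.924

With unity feedback the closed-loop characteristic equation is s² + 12s + 21.1·2 = s² + 12s + 42.2 = 0.
Matching s² + 2ζω_n s + ω_n²: ω_n = √42.2 = 6.496 rad/s and 2ζω_n = 12, so ζ = 12/(2·6.496) = 0.924.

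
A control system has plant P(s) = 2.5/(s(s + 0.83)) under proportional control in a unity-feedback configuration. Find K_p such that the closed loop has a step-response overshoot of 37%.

From %OS = 100·exp(−πζ/√(1−ζ²)) = 37%, ζ = −ln(0.37)/√(π²+ln²(0.37)) = 0.3017.
Characteristic equation s² + 0.83s + 2.5K_p = 0 gives ζ = 0.83/(2√(2.5K_p)).
Setting ζ = 0.3017: √(2.5K_p) = 0.83/(2·0.3017) = 1.375, so K_p = 1.892/2.5 = 0.757.

K_p = 0.757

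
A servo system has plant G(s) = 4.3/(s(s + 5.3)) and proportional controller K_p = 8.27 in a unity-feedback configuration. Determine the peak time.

From 1 + K_pG(s) = 0: s² + 5.3s + 35.56 = 0 ⇒ ω_n = 5.963, ζ = 0.4444.
Damped frequency ω_d = ω_n√(1−ζ²) = 5.342 rad/s, so peak time T_p = π/ω_d = 0.588 s.

T_p = 0.588 s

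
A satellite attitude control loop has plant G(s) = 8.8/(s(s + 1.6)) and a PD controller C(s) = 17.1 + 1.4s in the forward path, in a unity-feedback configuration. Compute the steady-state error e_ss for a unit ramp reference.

The loop has one pole at the origin (type 1). Velocity error constant K_v = lim_{s→0} s·C(s)G(s) = 17.1·8.8/1.6 = 94.05.
Steady-state error to a unit ramp: e_ss = 1/K_v = 0.0106.

0.0106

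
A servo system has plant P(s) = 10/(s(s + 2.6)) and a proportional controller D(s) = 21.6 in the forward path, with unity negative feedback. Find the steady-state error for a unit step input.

The open loop D(s)P(s) has a pole at the origin (type 1), so the static position error constant is infinite and e_ss = 1/(1+∞) = 0.

0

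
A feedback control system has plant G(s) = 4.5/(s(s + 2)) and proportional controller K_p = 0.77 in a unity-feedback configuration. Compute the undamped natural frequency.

ω_n = 1.86 rad/s

With unity feedback the closed-loop characteristic equation is s² + 2s + 0.77·4.5 = s² + 2s + 3.465 = 0.
Matching s² + 2ζω_n s + ω_n²: ω_n = √3.465 = 1.861 rad/s and 2ζω_n = 2, so ζ = 2/(2·1.861) = 0.537.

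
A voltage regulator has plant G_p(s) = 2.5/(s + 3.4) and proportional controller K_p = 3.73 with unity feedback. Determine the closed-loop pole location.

Closed-loop transfer function: T(s) = K_p·G_p(s)/(1 + K_p·G_p(s)) = 9.325/(s + 3.4 + 9.325) = 9.325/(s + 12.72).
The closed-loop pole is at s = −12.72.

s = -12.72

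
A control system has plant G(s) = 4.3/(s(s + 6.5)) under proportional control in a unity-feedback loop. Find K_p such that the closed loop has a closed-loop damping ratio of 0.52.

Closed-loop characteristic equation: s² + 6.5s + K_p·4.3 = 0.
So ω_n = √(4.3K_p) and 2ζω_n = 6.5, giving ζ = 6.5/(2√(4.3K_p)).
Setting ζ = 0.52: √(4.3K_p) = 6.5/(2·0.52) = 6.25, so K_p = 39.06/4.3 = 9.08.

K_p = 9.08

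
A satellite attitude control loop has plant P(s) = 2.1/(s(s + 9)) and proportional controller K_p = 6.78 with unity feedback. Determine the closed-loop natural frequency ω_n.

With unity feedback the closed-loop characteristic equation is s² + 9s + 6.78·2.1 = s² + 9s + 14.24 = 0.
Matching s² + 2ζω_n s + ω_n²: ω_n = √14.24 = 3.773 rad/s and 2ζω_n = 9, so ζ = 9/(2·3.773) = 1.19.

ω_n = 3.77 rad/s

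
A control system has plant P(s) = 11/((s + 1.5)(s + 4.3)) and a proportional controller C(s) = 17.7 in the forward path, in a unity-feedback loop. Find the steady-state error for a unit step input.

0.0321

The loop is type 0. Static position error constant K_pos = C(0)·P(0) = 17.7·1.705 = 30.19.
Steady-state error to a unit step: e_ss = 1/(1+K_pos) = 1/31.19 = 0.0321.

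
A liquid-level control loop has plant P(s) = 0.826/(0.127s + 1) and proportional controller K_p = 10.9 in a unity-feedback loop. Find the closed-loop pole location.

Closed loop: T(s) = K_p·P/(1+K_p·P) = 9.003/(0.127s + 1 + 9.003), with pole at s = −(1 + 9.003)/0.127 = −78.77.

s = -78.77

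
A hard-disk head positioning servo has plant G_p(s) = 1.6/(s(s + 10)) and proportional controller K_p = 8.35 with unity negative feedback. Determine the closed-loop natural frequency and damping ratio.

ω_n = 3.66 rad/s, ζ = 1.37

With unity feedback the closed-loop characteristic equation is s² + 10s + 8.35·1.6 = s² + 10s + 13.36 = 0.
So ω_n² = 13.36 ⇒ ω_n = 3.655 rad/s, and ζ = 10/(2ω_n) = 1.37.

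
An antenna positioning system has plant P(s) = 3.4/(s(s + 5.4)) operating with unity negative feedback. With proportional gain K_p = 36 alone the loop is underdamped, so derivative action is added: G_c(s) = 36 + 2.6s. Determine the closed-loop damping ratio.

Forward path: (36 + 2.6s)·3.4/(s(s+5.4)). The closed-loop characteristic equation is s² + (5.4 + 3.4·2.6)s + 3.4·36 = 0.
That is s² + 14.24s + 122.4 = 0, so ω_n = 11.06 rad/s and ζ = 14.24/(2·11.06) = 0.6436.

ζ = 0.644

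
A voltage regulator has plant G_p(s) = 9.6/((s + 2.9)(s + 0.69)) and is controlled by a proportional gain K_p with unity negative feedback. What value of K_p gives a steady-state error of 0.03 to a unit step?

Steady-state error for a unit step on this type-0 loop is 1/(1 + K_p·G_p(0)).
G_p(0) = 4.798. Require 1/(1 + K_p·4.798) = 0.03, so 1 + 4.798·K_p = 33.33.
K_p = (33.33 − 1)/4.798 = 6.74.

K_p = 6.74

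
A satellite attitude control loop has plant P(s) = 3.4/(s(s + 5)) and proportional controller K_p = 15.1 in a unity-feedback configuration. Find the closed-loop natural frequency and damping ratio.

1 + K_p·P(s) = 0 gives s² + 5s + 51.34 = 0.
Matching s² + 2ζω_n s + ω_n²: ω_n = √51.34 = 7.165 rad/s and 2ζω_n = 5, so ζ = 5/(2·7.165) = 0.349.

ω_n = 7.17 rad/s, ζ = 0.349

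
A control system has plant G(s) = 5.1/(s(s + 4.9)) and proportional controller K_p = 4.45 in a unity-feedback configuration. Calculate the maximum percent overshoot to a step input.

Closed-loop characteristic equation: s² + 4.9s + 22.7 = 0, so ω_n = 4.764 rad/s and ζ = 4.9/(2·4.764) = 0.5143.
%OS = 100·exp(−πζ/√(1−ζ²)) = 100·exp(−π·0.5143/√0.7355) = 15.2%.

15.2%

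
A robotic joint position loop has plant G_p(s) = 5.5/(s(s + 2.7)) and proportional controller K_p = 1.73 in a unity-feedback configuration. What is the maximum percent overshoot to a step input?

21.7%

From 1 + K_pG_p(s) = 0: s² + 2.7s + 9.515 = 0 ⇒ ω_n = 3.085, ζ = 0.4377.
%OS = 100·exp(−πζ/√(1−ζ²)) = 100·exp(−π·0.4377/√0.8085) = 21.7%.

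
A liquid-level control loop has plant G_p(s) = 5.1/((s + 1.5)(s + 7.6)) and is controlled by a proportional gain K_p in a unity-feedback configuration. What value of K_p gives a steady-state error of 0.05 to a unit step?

Steady-state error for a unit step on this type-0 loop is 1/(1 + K_p·G_p(0)).
G_p(0) = 0.4474. Require 1/(1 + K_p·0.4474) = 0.05, so 1 + 0.4474·K_p = 20.
K_p = (20 − 1)/0.4474 = 42.5.

K_p = 42.5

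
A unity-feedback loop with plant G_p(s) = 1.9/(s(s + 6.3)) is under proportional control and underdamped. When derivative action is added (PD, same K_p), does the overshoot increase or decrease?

decrease

The derivative term adds K·K_d to the s-coefficient of the characteristic equation, raising 2ζω_n while ω_n is unchanged; ζ increases, so overshoot decreases.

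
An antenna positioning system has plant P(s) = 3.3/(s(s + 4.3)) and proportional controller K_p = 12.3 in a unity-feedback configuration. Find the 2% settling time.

From 1 + K_pP(s) = 0: s² + 4.3s + 40.59 = 0 ⇒ ω_n = 6.371, ζ = 0.3375.
2% settling time T_s ≈ 4/(ζω_n) = 4/2.15 = 1.86 s.

T_s ≈ 1.86 s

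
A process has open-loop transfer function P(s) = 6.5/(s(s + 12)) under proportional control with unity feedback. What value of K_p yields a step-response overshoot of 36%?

K_p = 57.9

From %OS = 100·exp(−πζ/√(1−ζ²)) = 36%, ζ = −ln(0.36)/√(π²+ln²(0.36)) = 0.3093.
Characteristic equation s² + 12s + 6.5K_p = 0 gives ζ = 12/(2√(6.5K_p)).
Setting ζ = 0.3093: √(6.5K_p) = 12/(2·0.3093) = 19.4, so K_p = 376.4/6.5 = 57.9.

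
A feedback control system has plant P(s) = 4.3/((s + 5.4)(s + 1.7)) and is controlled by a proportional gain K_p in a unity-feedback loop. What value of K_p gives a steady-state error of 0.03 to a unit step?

K_p = 69

Steady-state error for a unit step on this type-0 loop is 1/(1 + K_p·P(0)).
P(0) = 0.4684. Require 1/(1 + K_p·0.4684) = 0.03, so 1 + 0.4684·K_p = 33.33.
K_p = (33.33 − 1)/0.4684 = 69.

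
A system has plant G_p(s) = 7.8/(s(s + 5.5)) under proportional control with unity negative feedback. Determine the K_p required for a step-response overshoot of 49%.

From %OS = 100·exp(−πζ/√(1−ζ²)) = 49%, ζ = −ln(0.49)/√(π²+ln²(0.49)) = 0.2214.
Characteristic equation s² + 5.5s + 7.8K_p = 0 gives ζ = 5.5/(2√(7.8K_p)).
Setting ζ = 0.2214: √(7.8K_p) = 5.5/(2·0.2214) = 12.42, so K_p = 154.2/7.8 = 19.8.

K_p = 19.8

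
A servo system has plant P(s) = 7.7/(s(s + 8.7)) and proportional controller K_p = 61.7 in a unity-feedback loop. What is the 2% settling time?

From 1 + K_pP(s) = 0: s² + 8.7s + 475.1 = 0 ⇒ ω_n = 21.8, ζ = 0.1996.
2% settling time T_s ≈ 4/(ζω_n) = 4/4.35 = 0.92 s.

T_s ≈ 0.92 s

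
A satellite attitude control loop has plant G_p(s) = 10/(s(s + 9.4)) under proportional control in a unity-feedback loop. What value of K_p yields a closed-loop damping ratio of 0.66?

K_p = 5.07

Closed-loop characteristic equation: s² + 9.4s + K_p·10 = 0.
So ω_n = √(10K_p) and 2ζω_n = 9.4, giving ζ = 9.4/(2√(10K_p)).
Setting ζ = 0.66: √(10K_p) = 9.4/(2·0.66) = 7.121, so K_p = 50.71/10 = 5.07.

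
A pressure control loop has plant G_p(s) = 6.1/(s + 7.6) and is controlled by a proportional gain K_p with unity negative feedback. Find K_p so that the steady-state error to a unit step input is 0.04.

Steady-state error for a unit step on this type-0 loop is 1/(1 + K_p·G_p(0)).
G_p(0) = 0.8026. Require 1/(1 + K_p·0.8026) = 0.04, so 1 + 0.8026·K_p = 25.
K_p = (25 − 1)/0.8026 = 29.9.

K_p = 29.9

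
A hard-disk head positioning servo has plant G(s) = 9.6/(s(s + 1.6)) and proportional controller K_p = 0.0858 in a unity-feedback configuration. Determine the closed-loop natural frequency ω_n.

ω_n = 0.908 rad/s

The closed-loop denominator is s(s+1.6) + 0.0858·9.6 = s² + 1.6s + 0.8237.
So ω_n² = 0.8237 ⇒ ω_n = 0.9076 rad/s, and ζ = 1.6/(2ω_n) = 0.881.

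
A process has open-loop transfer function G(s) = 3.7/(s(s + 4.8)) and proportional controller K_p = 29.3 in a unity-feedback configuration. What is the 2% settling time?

From 1 + K_pG(s) = 0: s² + 4.8s + 108.4 = 0 ⇒ ω_n = 10.41, ζ = 0.2305.
2% settling time T_s ≈ 4/(ζω_n) = 4/2.4 = 1.67 s.

T_s ≈ 1.67 s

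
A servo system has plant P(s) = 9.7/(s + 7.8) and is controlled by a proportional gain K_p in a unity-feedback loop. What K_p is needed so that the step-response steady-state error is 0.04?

K_p = 19.3

For a type-0 loop with proportional control, e_ss = 1/(1 + K_p·P(0)).
P(0) = 1.244. Require 1/(1 + K_p·1.244) = 0.04, so 1 + 1.244·K_p = 25.
K_p = (25 − 1)/1.244 = 19.3.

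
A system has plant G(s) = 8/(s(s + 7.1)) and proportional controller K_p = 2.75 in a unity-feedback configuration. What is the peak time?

From 1 + K_pG(s) = 0: s² + 7.1s + 22 = 0 ⇒ ω_n = 4.69, ζ = 0.7569.
Damped frequency ω_d = ω_n√(1−ζ²) = 3.066 rad/s, so peak time T_p = π/ω_d = 1.02 s.

T_p = 1.02 s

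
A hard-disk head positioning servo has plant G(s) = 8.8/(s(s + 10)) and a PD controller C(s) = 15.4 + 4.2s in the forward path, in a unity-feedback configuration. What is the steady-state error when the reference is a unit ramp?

0.0738

The loop has one pole at the origin (type 1). Velocity error constant K_v = lim_{s→0} s·C(s)G(s) = 15.4·8.8/10 = 13.55.
Steady-state error to a unit ramp: e_ss = 1/K_v = 0.0738.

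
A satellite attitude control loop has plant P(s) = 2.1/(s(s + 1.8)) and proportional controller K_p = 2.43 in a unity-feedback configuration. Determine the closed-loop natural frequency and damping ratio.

The closed-loop denominator is s(s+1.8) + 2.43·2.1 = s² + 1.8s + 5.103.
So ω_n² = 5.103 ⇒ ω_n = 2.259 rad/s, and ζ = 1.8/(2ω_n) = 0.398.

ω_n = 2.26 rad/s, ζ = 0.398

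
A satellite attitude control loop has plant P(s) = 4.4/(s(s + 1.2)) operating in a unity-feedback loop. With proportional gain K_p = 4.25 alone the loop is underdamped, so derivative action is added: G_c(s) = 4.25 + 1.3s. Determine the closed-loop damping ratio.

ζ = 0.8

Forward path: (4.25 + 1.3s)·4.4/(s(s+1.2)). The closed-loop characteristic equation is s² + (1.2 + 4.4·1.3)s + 4.4·4.25 = 0.
That is s² + 6.92s + 18.7 = 0, so ω_n = 4.324 rad/s and ζ = 6.92/(2·4.324) = 0.8001.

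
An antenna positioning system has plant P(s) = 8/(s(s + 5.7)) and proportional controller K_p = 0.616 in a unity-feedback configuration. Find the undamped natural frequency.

With unity feedback the closed-loop characteristic equation is s² + 5.7s + 0.616·8 = s² + 5.7s + 4.928 = 0.
Matching s² + 2ζω_n s + ω_n²: ω_n = √4.928 = 2.22 rad/s and 2ζω_n = 5.7, so ζ = 5.7/(2·2.22) = 1.28.

ω_n = 2.22 rad/s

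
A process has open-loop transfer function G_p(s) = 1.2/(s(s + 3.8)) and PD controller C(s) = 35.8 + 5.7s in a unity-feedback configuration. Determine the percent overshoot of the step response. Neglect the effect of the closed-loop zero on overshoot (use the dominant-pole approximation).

1.27%

Forward path: (35.8 + 5.7s)·1.2/(s(s+3.8)). The closed-loop characteristic equation is s² + (3.8 + 1.2·5.7)s + 1.2·35.8 = 0.
That is s² + 10.64s + 42.96 = 0, so ω_n = 6.554 rad/s and ζ = 10.64/(2·6.554) = 0.8117.
%OS = 100·exp(−πζ/√(1−ζ²)) = 1.27%.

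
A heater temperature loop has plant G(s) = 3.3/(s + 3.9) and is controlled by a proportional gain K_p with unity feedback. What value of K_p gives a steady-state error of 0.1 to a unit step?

Steady-state error for a unit step on this type-0 loop is 1/(1 + K_p·G(0)).
G(0) = 0.8462. Require 1/(1 + K_p·0.8462) = 0.1, so 1 + 0.8462·K_p = 10.
K_p = (10 − 1)/0.8462 = 10.6.

K_p = 10.6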